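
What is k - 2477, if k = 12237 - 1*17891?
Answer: -8131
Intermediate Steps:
k = -5654 (k = 12237 - 17891 = -5654)
k - 2477 = -5654 - 2477 = -8131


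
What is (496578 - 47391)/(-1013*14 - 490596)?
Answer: -449187/504778 ≈ -0.88987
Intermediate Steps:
(496578 - 47391)/(-1013*14 - 490596) = 449187/(-14182 - 490596) = 449187/(-504778) = 449187*(-1/504778) = -449187/504778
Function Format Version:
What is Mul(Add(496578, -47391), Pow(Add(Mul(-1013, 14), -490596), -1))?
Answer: Rational(-449187, 504778) ≈ -0.88987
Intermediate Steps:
Mul(Add(496578, -47391), Pow(Add(Mul(-1013, 14), -490596), -1)) = Mul(449187, Pow(Add(-14182, -490596), -1)) = Mul(449187, Pow(-504778, -1)) = Mul(449187, Rational(-1, 504778)) = Rational(-449187, 504778)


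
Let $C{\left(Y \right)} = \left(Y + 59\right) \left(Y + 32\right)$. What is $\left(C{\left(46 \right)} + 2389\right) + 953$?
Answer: $11532$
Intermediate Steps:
$C{\left(Y \right)} = \left(32 + Y\right) \left(59 + Y\right)$ ($C{\left(Y \right)} = \left(59 + Y\right) \left(32 + Y\right) = \left(32 + Y\right) \left(59 + Y\right)$)
$\left(C{\left(46 \right)} + 2389\right) + 953 = \left(\left(1888 + 46^{2} + 91 \cdot 46\right) + 2389\right) + 953 = \left(\left(1888 + 2116 + 4186\right) + 2389\right) + 953 = \left(8190 + 2389\right) + 953 = 10579 + 953 = 11532$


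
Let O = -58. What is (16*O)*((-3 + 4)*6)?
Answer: -5568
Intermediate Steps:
(16*O)*((-3 + 4)*6) = (16*(-58))*((-3 + 4)*6) = -928*6 = -5568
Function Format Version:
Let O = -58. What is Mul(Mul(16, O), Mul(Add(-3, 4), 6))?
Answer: -5568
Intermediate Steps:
Mul(Mul(16, O), Mul(Add(-3, 4), 6)) = Mul(Mul(16, -58), Mul(Add(-3, 4), 6)) = Mul(-928, Mul(1, 6)) = Mul(-928, 6) = -5568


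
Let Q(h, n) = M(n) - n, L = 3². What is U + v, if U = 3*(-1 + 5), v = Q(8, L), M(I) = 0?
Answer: 3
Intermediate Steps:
L = 9
Q(h, n) = -n (Q(h, n) = 0 - n = -n)
v = -9 (v = -1*9 = -9)
U = 12 (U = 3*4 = 12)
U + v = 12 - 9 = 3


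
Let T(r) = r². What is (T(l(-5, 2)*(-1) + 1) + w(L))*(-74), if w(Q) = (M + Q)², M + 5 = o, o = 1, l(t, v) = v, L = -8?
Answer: -10730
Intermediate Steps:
M = -4 (M = -5 + 1 = -4)
w(Q) = (-4 + Q)²
(T(l(-5, 2)*(-1) + 1) + w(L))*(-74) = ((2*(-1) + 1)² + (-4 - 8)²)*(-74) = ((-2 + 1)² + (-12)²)*(-74) = ((-1)² + 144)*(-74) = (1 + 144)*(-74) = 145*(-74) = -10730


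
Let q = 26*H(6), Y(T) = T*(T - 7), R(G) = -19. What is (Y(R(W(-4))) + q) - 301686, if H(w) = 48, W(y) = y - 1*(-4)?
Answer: -299944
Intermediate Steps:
W(y) = 4 + y (W(y) = y + 4 = 4 + y)
Y(T) = T*(-7 + T)
q = 1248 (q = 26*48 = 1248)
(Y(R(W(-4))) + q) - 301686 = (-19*(-7 - 19) + 1248) - 301686 = (-19*(-26) + 1248) - 301686 = (494 + 1248) - 301686 = 1742 - 301686 = -299944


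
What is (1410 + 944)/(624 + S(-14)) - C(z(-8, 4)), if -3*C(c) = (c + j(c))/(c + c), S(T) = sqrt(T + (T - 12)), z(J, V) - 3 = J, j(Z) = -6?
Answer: 6043807/1460310 - 1177*I*sqrt(10)/97354 ≈ 4.1387 - 0.038232*I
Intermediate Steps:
z(J, V) = 3 + J
S(T) = sqrt(-12 + 2*T) (S(T) = sqrt(T + (-12 + T)) = sqrt(-12 + 2*T))
C(c) = -(-6 + c)/(6*c) (C(c) = -(c - 6)/(3*(c + c)) = -(-6 + c)/(3*(2*c)) = -(-6 + c)*1/(2*c)/3 = -(-6 + c)/(6*c))
(1410 + 944)/(624 + S(-14)) - C(z(-8, 4)) = (1410 + 944)/(624 + sqrt(-12 + 2*(-14))) - (6 - (3 - 8))/(6*(3 - 8)) = 2354/(624 + sqrt(-12 - 28)) - (6 - 1*(-5))/(6*(-5)) = 2354/(624 + sqrt(-40)) - (-1)*(6 + 5)/(6*5) = 2354/(624 + 2*I*sqrt(10)) - (-1)*11/(6*5) = 2354/(624 + 2*I*sqrt(10)) - 1*(-11/30) = 2354/(624 + 2*I*sqrt(10)) + 11/30 = 11/30 + 2354/(624 + 2*I*sqrt(10))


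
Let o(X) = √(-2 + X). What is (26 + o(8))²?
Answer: (26 + √6)² ≈ 809.37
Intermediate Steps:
(26 + o(8))² = (26 + √(-2 + 8))² = (26 + √6)²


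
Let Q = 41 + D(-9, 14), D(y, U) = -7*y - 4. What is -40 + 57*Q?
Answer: 5660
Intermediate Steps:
D(y, U) = -4 - 7*y
Q = 100 (Q = 41 + (-4 - 7*(-9)) = 41 + (-4 + 63) = 41 + 59 = 100)
-40 + 57*Q = -40 + 57*100 = -40 + 5700 = 5660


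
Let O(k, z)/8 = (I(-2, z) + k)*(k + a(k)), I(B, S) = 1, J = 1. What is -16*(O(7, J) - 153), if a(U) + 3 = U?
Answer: -8816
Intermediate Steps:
a(U) = -3 + U
O(k, z) = 8*(1 + k)*(-3 + 2*k) (O(k, z) = 8*((1 + k)*(k + (-3 + k))) = 8*((1 + k)*(-3 + 2*k)) = 8*(1 + k)*(-3 + 2*k))
-16*(O(7, J) - 153) = -16*((-24 - 8*7 + 16*7²) - 153) = -16*((-24 - 56 + 16*49) - 153) = -16*((-24 - 56 + 784) - 153) = -16*(704 - 153) = -16*551 = -8816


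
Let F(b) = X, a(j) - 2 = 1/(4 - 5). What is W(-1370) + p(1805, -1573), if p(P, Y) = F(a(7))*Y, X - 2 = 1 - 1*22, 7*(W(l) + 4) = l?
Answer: 207811/7 ≈ 29687.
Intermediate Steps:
W(l) = -4 + l/7
a(j) = 1 (a(j) = 2 + 1/(4 - 5) = 2 + 1/(-1) = 2 - 1 = 1)
X = -19 (X = 2 + (1 - 1*22) = 2 + (1 - 22) = 2 - 21 = -19)
F(b) = -19
p(P, Y) = -19*Y
W(-1370) + p(1805, -1573) = (-4 + (⅐)*(-1370)) - 19*(-1573) = (-4 - 1370/7) + 29887 = -1398/7 + 29887 = 207811/7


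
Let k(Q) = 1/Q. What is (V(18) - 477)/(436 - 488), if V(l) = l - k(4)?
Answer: 1837/208 ≈ 8.8317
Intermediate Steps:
V(l) = -1/4 + l (V(l) = l - 1/4 = -1/4 + l)
(V(18) - 477)/(436 - 488) = ((-1/4 + 18) - 477)/(436 - 488) = (71/4 - 477)/(-52) = -1837/4*(-1/52) = 1837/208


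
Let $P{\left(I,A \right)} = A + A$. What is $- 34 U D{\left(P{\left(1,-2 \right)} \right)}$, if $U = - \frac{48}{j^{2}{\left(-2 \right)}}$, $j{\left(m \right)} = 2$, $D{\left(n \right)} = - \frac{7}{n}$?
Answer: $714$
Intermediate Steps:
$P{\left(I,A \right)} = 2 A$
$U = -12$ ($U = - \frac{48}{2^{2}} = - \frac{48}{4} = \left(-48\right) \frac{1}{4} = -12$)
$- 34 U D{\left(P{\left(1,-2 \right)} \right)} = \left(-34\right) \left(-12\right) \left(- \frac{7}{2 \left(-2\right)}\right) = 408 \left(- \frac{7}{-4}\right) = 408 \left(\left(-7\right) \left(- \frac{1}{4}\right)\right) = 408 \cdot \frac{7}{4} = 714$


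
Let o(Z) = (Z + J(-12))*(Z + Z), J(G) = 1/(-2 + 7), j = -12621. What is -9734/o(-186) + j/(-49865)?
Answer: 31205429/277947510 ≈ 0.11227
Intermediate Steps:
J(G) = 1/5
o(Z) = 2*Z*(1/5 + Z) (o(Z) = (Z + 1/5)*(Z + Z) = (1/5 + Z)*(2*Z) = 2*Z*(1/5 + Z))
-9734/o(-186) + j/(-49865) = -9734*(-5/(372*(1 + 5*(-186)))) - 12621/(-49865) = -9734*(-5/(372*(1 - 930))) - 12621*(-1/49865) = -9734/((2/5)*(-186)*(-929)) + 12621/49865 = -9734/345588/5 + 12621/49865 = -9734*5/345588 + 12621/49865 = -785/5574 + 12621/49865 = 31205429/277947510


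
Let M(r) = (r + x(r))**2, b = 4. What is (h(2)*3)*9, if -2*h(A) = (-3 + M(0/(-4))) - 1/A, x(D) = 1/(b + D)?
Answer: 1485/32 ≈ 46.406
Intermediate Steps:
x(D) = 1/(4 + D)
M(r) = (r + 1/(4 + r))**2
h(A) = 47/32 + 1/(2*A) (h(A) = -((-3 + (0/(-4) + 1/(4 + 0/(-4)))**2) - 1/A)/2 = -((-3 + (0*(-1/4) + 1/(4 + 0*(-1/4)))**2) - 1/A)/2 = -((-3 + (0 + 1/(4 + 0))**2) - 1/A)/2 = -((-3 + (0 + 1/4)**2) - 1/A)/2 = -((-3 + (1/4)**2) - 1/A)/2 = -((-3 + 1/16) - 1/A)/2 = -(-47/16 - 1/A)/2 = 47/32 + 1/(2*A))
(h(2)*3)*9 = (((1/32)*(16 + 47*2)/2)*3)*9 = (((1/32)*(1/2)*(16 + 94))*3)*9 = (((1/32)*(1/2)*110)*3)*9 = ((55/32)*3)*9 = (165/32)*9 = 1485/32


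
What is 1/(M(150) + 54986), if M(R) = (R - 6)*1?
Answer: 1/55130 ≈ 1.8139e-5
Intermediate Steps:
M(R) = -6 + R (M(R) = (-6 + R)*1 = -6 + R)
1/(M(150) + 54986) = 1/((-6 + 150) + 54986) = 1/(144 + 54986) = 1/55130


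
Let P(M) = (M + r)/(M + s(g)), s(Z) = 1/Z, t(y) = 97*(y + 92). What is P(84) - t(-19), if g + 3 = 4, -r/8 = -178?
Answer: -600377/85 ≈ -7063.3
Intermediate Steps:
r = 1424 (r = -8*(-178) = 1424)
t(y) = 8924 + 97*y (t(y) = 97*(92 + y) = 8924 + 97*y)
g = 1 (g = -3 + 4 = 1)
P(M) = (1424 + M)/(1 + M) (P(M) = (M + 1424)/(M + 1/1) = (1424 + M)/(M + 1) = (1424 + M)/(1 + M))
P(84) - t(-19) = (1424 + 84)/(1 + 84) - (8924 + 97*(-19)) = 1508/85 - (8924 - 1843) = (1/85)*1508 - 1*7081 = 1508/85 - 7081 = -600377/85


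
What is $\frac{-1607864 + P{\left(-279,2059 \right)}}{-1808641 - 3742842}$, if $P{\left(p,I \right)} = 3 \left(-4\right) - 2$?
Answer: $\frac{1607878}{5551483} \approx 0.28963$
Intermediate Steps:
$P{\left(p,I \right)} = -14$ ($P{\left(p,I \right)} = -12 - 2 = -14$)
$\frac{-1607864 + P{\left(-279,2059 \right)}}{-1808641 - 3742842} = \frac{-1607864 - 14}{-1808641 - 3742842} = - \frac{1607878}{-5551483} = \left(-1607878\right) \left(- \frac{1}{5551483}\right) = \frac{1607878}{5551483}$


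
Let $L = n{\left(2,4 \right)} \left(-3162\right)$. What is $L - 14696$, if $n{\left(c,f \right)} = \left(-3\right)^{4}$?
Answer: $-270818$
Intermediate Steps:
$n{\left(c,f \right)} = 81$
$L = -256122$ ($L = 81 \left(-3162\right) = -256122$)
$L - 14696 = -256122 - 14696 = -270818$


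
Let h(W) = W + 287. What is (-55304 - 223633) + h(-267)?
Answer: -278917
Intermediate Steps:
h(W) = 287 + W
(-55304 - 223633) + h(-267) = (-55304 - 223633) + (287 - 267) = -278937 + 20 = -278917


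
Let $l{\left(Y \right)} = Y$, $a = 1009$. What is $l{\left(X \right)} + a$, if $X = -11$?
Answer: $998$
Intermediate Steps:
$l{\left(X \right)} + a = -11 + 1009 = 998$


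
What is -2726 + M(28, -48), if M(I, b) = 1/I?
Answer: -76327/28 ≈ -2726.0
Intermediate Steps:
-2726 + M(28, -48) = -2726 + 1/28 = -76327/28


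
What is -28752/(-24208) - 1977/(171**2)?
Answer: 16518292/14747211 ≈ 1.1201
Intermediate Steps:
-28752/(-24208) - 1977/(171**2) = -28752*(-1/24208) - 1977/29241 = 1797/1513 - 1977*1/29241 = 1797/1513 - 659/9747 = 16518292/14747211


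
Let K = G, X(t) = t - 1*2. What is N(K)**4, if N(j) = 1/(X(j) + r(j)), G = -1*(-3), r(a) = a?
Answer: 1/256 ≈ 0.0039063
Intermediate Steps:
X(t) = -2 + t (X(t) = t - 2 = -2 + t)
G = 3
K = 3
N(j) = 1/(-2 + 2*j) (N(j) = 1/((-2 + j) + j) = 1/(-2 + 2*j))
N(K)**4 = (1/(2*(-1 + 3)))**4 = ((1/2)/2)**4 = ((1/2)*(1/2))**4 = (1/4)**4 = 1/256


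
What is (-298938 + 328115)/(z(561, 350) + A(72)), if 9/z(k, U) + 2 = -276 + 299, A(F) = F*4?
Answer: 204239/2019 ≈ 101.16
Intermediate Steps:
A(F) = 4*F
z(k, U) = 3/7 (z(k, U) = 9/(-2 + (-276 + 299)) = 9/(-2 + 23) = 9/21 = 9*(1/21) = 3/7)
(-298938 + 328115)/(z(561, 350) + A(72)) = (-298938 + 328115)/(3/7 + 4*72) = 29177/(3/7 + 288) = 29177/(2019/7) = 29177*(7/2019) = 204239/2019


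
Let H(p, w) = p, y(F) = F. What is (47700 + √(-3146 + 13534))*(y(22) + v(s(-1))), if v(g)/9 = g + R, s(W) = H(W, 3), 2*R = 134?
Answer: 29383200 + 8624*√53 ≈ 2.9446e+7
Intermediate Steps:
R = 67 (R = (½)*134 = 67)
s(W) = W
v(g) = 603 + 9*g (v(g) = 9*(g + 67) = 9*(67 + g) = 603 + 9*g)
(47700 + √(-3146 + 13534))*(y(22) + v(s(-1))) = (47700 + √(-3146 + 13534))*(22 + (603 + 9*(-1))) = (47700 + √10388)*(22 + (603 - 9)) = (47700 + 14*√53)*(22 + 594) = (47700 + 14*√53)*616 = 29383200 + 8624*√53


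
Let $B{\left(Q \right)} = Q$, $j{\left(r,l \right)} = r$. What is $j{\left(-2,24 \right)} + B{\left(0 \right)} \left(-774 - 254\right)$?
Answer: $-2$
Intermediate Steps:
$j{\left(-2,24 \right)} + B{\left(0 \right)} \left(-774 - 254\right) = -2 + 0 \left(-774 - 254\right) = -2 + 0 \left(-1028\right) = -2 + 0 = -2$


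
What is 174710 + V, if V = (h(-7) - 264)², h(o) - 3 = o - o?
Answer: 242831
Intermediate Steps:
h(o) = 3 (h(o) = 3 + (o - o) = 3 + 0 = 3)
V = 68121 (V = (3 - 264)² = (-261)² = 68121)
174710 + V = 174710 + 68121 = 242831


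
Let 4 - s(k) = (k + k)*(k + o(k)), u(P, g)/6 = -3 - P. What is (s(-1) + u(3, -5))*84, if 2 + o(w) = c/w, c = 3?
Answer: -3696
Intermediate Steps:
u(P, g) = -18 - 6*P (u(P, g) = 6*(-3 - P) = -18 - 6*P)
o(w) = -2 + 3/w
s(k) = 4 - 2*k*(-2 + k + 3/k) (s(k) = 4 - (k + k)*(k + (-2 + 3/k)) = 4 - 2*k*(-2 + k + 3/k))
(s(-1) + u(3, -5))*84 = ((-2 - 2*(-1)² + 4*(-1)) + (-18 - 6*3))*84 = ((-2 - 2*1 - 4) + (-18 - 18))*84 = ((-2 - 2 - 4) - 36)*84 = (-8 - 36)*84 = -44*84 = -3696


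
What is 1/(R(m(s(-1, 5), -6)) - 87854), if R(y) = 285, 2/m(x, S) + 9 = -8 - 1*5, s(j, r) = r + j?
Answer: -1/87569 ≈ -1.1420e-5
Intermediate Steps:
s(j, r) = j + r
m(x, S) = -1/11 (m(x, S) = 2/(-9 + (-8 - 1*5)) = 2/(-9 + (-8 - 5)) = 2/(-9 - 13) = 2/(-22) = 2*(-1/22) = -1/11)
1/(R(m(s(-1, 5), -6)) - 87854) = 1/(285 - 87854) = 1/(-87569) = -1/87569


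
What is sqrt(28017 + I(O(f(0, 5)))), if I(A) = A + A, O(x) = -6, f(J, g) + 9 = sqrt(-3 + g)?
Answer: sqrt(28005) ≈ 167.35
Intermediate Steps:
f(J, g) = -9 + sqrt(-3 + g)
I(A) = 2*A
sqrt(28017 + I(O(f(0, 5)))) = sqrt(28017 + 2*(-6)) = sqrt(28017 - 12) = sqrt(28005)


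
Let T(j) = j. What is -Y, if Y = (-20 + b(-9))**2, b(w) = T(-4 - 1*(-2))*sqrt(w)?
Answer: -364 - 240*I ≈ -364.0 - 240.0*I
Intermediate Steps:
b(w) = -2*sqrt(w) (b(w) = (-4 - 1*(-2))*sqrt(w) = (-4 + 2)*sqrt(w) = -2*sqrt(w))
Y = (-20 - 6*I)**2 ≈ 364.0 + 240.0*I
-Y = -(364 + 240*I) = -364 - 240*I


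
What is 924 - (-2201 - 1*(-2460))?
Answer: 665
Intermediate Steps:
924 - (-2201 - 1*(-2460)) = 924 - (-2201 + 2460) = 924 - 1*259 = 924 - 259 = 665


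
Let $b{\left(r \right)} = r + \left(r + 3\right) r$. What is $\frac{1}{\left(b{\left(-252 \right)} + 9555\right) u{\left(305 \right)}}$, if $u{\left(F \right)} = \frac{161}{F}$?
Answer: $\frac{305}{11600211} \approx 2.6293 \cdot 10^{-5}$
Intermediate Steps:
$b{\left(r \right)} = r + r \left(3 + r\right)$ ($b{\left(r \right)} = r + \left(3 + r\right) r = r + r \left(3 + r\right)$)
$\frac{1}{\left(b{\left(-252 \right)} + 9555\right) u{\left(305 \right)}} = \frac{1}{\left(- 252 \left(4 - 252\right) + 9555\right) \frac{161}{305}} = \frac{1}{\left(\left(-252\right) \left(-248\right) + 9555\right) 161 \cdot \frac{1}{305}} = \frac{1}{\left(62496 + 9555\right) \frac{161}{305}} = \frac{1}{72051} \cdot \frac{305}{161} = \frac{305}{11600211}$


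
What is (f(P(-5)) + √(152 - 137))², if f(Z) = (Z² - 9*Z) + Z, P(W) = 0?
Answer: 15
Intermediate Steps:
f(Z) = Z² - 8*Z
(f(P(-5)) + √(152 - 137))² = (0*(-8 + 0) + √(152 - 137))² = (0*(-8) + √15)² = (0 + √15)² = (√15)² = 15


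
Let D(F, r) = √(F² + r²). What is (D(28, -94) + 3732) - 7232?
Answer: -3500 + 2*√2405 ≈ -3401.9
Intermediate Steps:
(D(28, -94) + 3732) - 7232 = (√(28² + (-94)²) + 3732) - 7232 = (√(784 + 8836) + 3732) - 7232 = (√9620 + 3732) - 7232 = (2*√2405 + 3732) - 7232 = (3732 + 2*√2405) - 7232 = -3500 + 2*√2405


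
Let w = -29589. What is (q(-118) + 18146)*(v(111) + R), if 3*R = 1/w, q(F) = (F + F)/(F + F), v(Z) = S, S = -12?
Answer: -6443425045/29589 ≈ -2.1776e+5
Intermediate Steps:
v(Z) = -12
q(F) = 1 (q(F) = (2*F)/((2*F)) = (2*F)*(1/(2*F)) = 1)
R = -1/88767 (R = (1/3)/(-29589) = (1/3)*(-1/29589) = -1/88767 ≈ -1.1265e-5)
(q(-118) + 18146)*(v(111) + R) = (1 + 18146)*(-12 - 1/88767) = 18147*(-1065205/88767) = -6443425045/29589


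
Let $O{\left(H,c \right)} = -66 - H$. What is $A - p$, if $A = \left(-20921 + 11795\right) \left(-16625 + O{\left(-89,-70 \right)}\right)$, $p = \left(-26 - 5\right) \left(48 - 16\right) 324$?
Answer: $151831260$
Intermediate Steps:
$p = -321408$ ($p = \left(-31\right) 32 \cdot 324 = \left(-992\right) 324 = -321408$)
$A = 151509852$ ($A = \left(-20921 + 11795\right) \left(-16625 - -23\right) = - 9126 \left(-16625 + \left(-66 + 89\right)\right) = - 9126 \left(-16625 + 23\right) = \left(-9126\right) \left(-16602\right) = 151509852$)
$A - p = 151509852 - -321408 = 151509852 + 321408 = 151831260$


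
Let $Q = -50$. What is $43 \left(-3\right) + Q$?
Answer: $-179$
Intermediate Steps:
$43 \left(-3\right) + Q = 43 \left(-3\right) - 50 = -129 - 50 = -179$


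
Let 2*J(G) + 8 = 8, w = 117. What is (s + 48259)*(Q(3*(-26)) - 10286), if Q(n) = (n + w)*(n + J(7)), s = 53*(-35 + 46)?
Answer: -650966176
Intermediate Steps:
s = 583 (s = 53*11 = 583)
J(G) = 0 (J(G) = -4 + (1/2)*8 = -4 + 4 = 0)
Q(n) = n*(117 + n) (Q(n) = (n + 117)*(n + 0) = (117 + n)*n = n*(117 + n))
(s + 48259)*(Q(3*(-26)) - 10286) = (583 + 48259)*((3*(-26))*(117 + 3*(-26)) - 10286) = 48842*(-78*(117 - 78) - 10286) = 48842*(-78*39 - 10286) = 48842*(-3042 - 10286) = 48842*(-13328) = -650966176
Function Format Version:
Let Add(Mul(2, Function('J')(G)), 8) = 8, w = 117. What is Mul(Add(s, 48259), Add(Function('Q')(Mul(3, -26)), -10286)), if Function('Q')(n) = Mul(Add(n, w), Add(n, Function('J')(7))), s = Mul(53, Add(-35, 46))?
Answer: -650966176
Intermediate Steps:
s = 583 (s = Mul(53, 11) = 583)
Function('J')(G) = 0 (Function('J')(G) = Add(-4, Mul(Rational(1, 2), 8)) = Add(-4, 4) = 0)
Function('Q')(n) = Mul(n, Add(117, n)) (Function('Q')(n) = Mul(Add(n, 117), Add(n, 0)) = Mul(Add(117, n), n) = Mul(n, Add(117, n)))
Mul(Add(s, 48259), Add(Function('Q')(Mul(3, -26)), -10286)) = Mul(Add(583, 48259), Add(Mul(Mul(3, -26), Add(117, Mul(3, -26))), -10286)) = Mul(48842, Add(Mul(-78, Add(117, -78)), -10286)) = Mul(48842, Add(Mul(-78, 39), -10286)) = Mul(48842, Add(-3042, -10286)) = Mul(48842, -13328) = -650966176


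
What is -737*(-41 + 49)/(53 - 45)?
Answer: -737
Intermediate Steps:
-737*(-41 + 49)/(53 - 45) = -5896/8 = -737*1 = -737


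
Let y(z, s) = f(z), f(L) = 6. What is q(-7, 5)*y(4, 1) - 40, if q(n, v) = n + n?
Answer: -124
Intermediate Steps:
y(z, s) = 6
q(n, v) = 2*n
q(-7, 5)*y(4, 1) - 40 = (2*(-7))*6 - 40 = -14*6 - 40 = -84 - 40 = -124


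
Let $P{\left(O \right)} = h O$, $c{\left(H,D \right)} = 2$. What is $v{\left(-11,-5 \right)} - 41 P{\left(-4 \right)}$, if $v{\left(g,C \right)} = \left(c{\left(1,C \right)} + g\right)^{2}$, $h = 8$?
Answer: $1393$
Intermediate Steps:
$P{\left(O \right)} = 8 O$
$v{\left(g,C \right)} = \left(2 + g\right)^{2}$
$v{\left(-11,-5 \right)} - 41 P{\left(-4 \right)} = \left(2 - 11\right)^{2} - 41 \cdot 8 \left(-4\right) = \left(-9\right)^{2} - -1312 = 81 + 1312 = 1393$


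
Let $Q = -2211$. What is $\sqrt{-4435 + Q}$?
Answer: $i \sqrt{6646} \approx 81.523 i$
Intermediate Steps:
$\sqrt{-4435 + Q} = \sqrt{-4435 - 2211} = \sqrt{-6646} = i \sqrt{6646}$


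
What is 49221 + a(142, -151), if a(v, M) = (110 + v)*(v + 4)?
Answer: 86013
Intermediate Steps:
a(v, M) = (4 + v)*(110 + v) (a(v, M) = (110 + v)*(4 + v) = (4 + v)*(110 + v))
49221 + a(142, -151) = 49221 + (440 + 142² + 114*142) = 49221 + (440 + 20164 + 16188) = 49221 + 36792 = 86013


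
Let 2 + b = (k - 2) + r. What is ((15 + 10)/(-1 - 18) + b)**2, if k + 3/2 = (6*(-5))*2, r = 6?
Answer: 5340721/1444 ≈ 3698.6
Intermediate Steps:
k = -123/2 (k = -3/2 + (6*(-5))*2 = -3/2 - 30*2 = -3/2 - 60 = -123/2 ≈ -61.500)
b = -119/2 (b = -2 + ((-123/2 - 2) + 6) = -2 + (-127/2 + 6) = -2 - 115/2 = -119/2 ≈ -59.500)
((15 + 10)/(-1 - 18) + b)**2 = ((15 + 10)/(-1 - 18) - 119/2)**2 = (25/(-19) - 119/2)**2 = (25*(-1/19) - 119/2)**2 = (-25/19 - 119/2)**2 = (-2311/38)**2 = 5340721/1444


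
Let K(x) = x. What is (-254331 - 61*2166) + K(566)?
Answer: -385891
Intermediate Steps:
(-254331 - 61*2166) + K(566) = (-254331 - 61*2166) + 566 = (-254331 - 132126) + 566 = -386457 + 566 = -385891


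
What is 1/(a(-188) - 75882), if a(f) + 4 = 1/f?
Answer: -188/14266569 ≈ -1.3178e-5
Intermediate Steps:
a(f) = -4 + 1/f
1/(a(-188) - 75882) = 1/((-4 + 1/(-188)) - 75882) = 1/((-4 - 1/188) - 75882) = 1/(-753/188 - 75882) = 1/(-14266569/188) = -188/14266569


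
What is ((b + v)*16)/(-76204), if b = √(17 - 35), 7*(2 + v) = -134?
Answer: 592/133357 - 12*I*√2/19051 ≈ 0.0044392 - 0.0008908*I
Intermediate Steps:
v = -148/7 (v = -2 + (⅐)*(-134) = -2 - 134/7 = -148/7 ≈ -21.143)
b = 3*I*√2 (b = √(-18) = 3*I*√2 ≈ 4.2426*I)
((b + v)*16)/(-76204) = ((3*I*√2 - 148/7)*16)/(-76204) = ((-148/7 + 3*I*√2)*16)*(-1/76204) = (-2368/7 + 48*I*√2)*(-1/76204) = 592/133357 - 12*I*√2/19051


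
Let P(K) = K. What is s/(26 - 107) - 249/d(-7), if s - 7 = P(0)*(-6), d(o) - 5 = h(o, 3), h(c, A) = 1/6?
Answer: -121231/2511 ≈ -48.280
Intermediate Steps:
h(c, A) = ⅙
d(o) = 31/6 (d(o) = 5 + ⅙ = 31/6)
s = 7 (s = 7 + 0*(-6) = 7 + 0 = 7)
s/(26 - 107) - 249/d(-7) = 7/(26 - 107) - 249/31/6 = 7/(-81) - 249*6/31 = 7*(-1/81) - 1494/31 = -7/81 - 1494/31 = -121231/2511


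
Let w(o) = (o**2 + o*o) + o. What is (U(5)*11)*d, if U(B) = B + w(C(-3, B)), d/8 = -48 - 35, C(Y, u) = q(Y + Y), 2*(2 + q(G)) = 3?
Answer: -36520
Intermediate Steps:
q(G) = -1/2 (q(G) = -2 + (1/2)*3 = -2 + 3/2 = -1/2)
C(Y, u) = -1/2
d = -664 (d = 8*(-48 - 35) = 8*(-83) = -664)
w(o) = o + 2*o**2 (w(o) = (o**2 + o**2) + o = 2*o**2 + o = o + 2*o**2)
U(B) = B (U(B) = B - (1 + 2*(-1/2))/2 = B - (1 - 1)/2 = B - 1/2*0 = B + 0 = B)
(U(5)*11)*d = (5*11)*(-664) = 55*(-664) = -36520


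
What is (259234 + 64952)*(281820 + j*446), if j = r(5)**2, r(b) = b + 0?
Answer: 94976772420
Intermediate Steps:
r(b) = b
j = 25 (j = 5**2 = 25)
(259234 + 64952)*(281820 + j*446) = (259234 + 64952)*(281820 + 25*446) = 324186*(281820 + 11150) = 324186*292970 = 94976772420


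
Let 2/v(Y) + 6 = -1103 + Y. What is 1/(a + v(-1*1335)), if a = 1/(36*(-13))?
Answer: -1692/5 ≈ -338.40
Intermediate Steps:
v(Y) = 2/(-1109 + Y) (v(Y) = 2/(-6 + (-1103 + Y)) = 2/(-1109 + Y))
a = -1/468 (a = 1/(-468) = -1/468 ≈ -0.0021368)
1/(a + v(-1*1335)) = 1/(-1/468 + 2/(-1109 - 1*1335)) = 1/(-1/468 + 2/(-1109 - 1335)) = 1/(-1/468 + 2/(-2444)) = 1/(-1/468 + 2*(-1/2444)) = 1/(-1/468 - 1/1222) = 1/(-5/1692) = -1692/5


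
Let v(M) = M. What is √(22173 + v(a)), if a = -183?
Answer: √21990 ≈ 148.29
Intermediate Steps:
√(22173 + v(a)) = √(22173 - 183) = √21990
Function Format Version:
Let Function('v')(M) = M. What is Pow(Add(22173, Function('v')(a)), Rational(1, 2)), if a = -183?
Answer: Pow(21990, Rational(1, 2)) ≈ 148.29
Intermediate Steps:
Pow(Add(22173, Function('v')(a)), Rational(1, 2)) = Pow(Add(22173, -183), Rational(1, 2)) = Pow(21990, Rational(1, 2))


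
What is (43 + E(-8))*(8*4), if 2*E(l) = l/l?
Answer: 1392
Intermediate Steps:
E(l) = ½ (E(l) = (l/l)/2 = (½)*1 = ½)
(43 + E(-8))*(8*4) = (43 + ½)*(8*4) = (87/2)*32 = 1392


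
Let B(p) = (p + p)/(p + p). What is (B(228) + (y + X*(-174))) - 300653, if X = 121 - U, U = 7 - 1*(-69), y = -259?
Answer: -308741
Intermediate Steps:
B(p) = 1 (B(p) = (2*p)/((2*p)) = (2*p)*(1/(2*p)) = 1)
U = 76 (U = 7 + 69 = 76)
X = 45 (X = 121 - 1*76 = 121 - 76 = 45)
(B(228) + (y + X*(-174))) - 300653 = (1 + (-259 + 45*(-174))) - 300653 = (1 + (-259 - 7830)) - 300653 = (1 - 8089) - 300653 = -8088 - 300653 = -308741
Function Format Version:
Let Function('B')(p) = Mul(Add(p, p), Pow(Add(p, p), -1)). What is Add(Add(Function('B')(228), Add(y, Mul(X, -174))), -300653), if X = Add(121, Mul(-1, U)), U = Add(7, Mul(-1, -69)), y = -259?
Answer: -308741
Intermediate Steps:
Function('B')(p) = 1 (Function('B')(p) = Mul(Mul(2, p), Pow(Mul(2, p), -1)) = Mul(Mul(2, p), Mul(Rational(1, 2), Pow(p, -1))) = 1)
U = 76 (U = Add(7, 69) = 76)
X = 45 (X = Add(121, Mul(-1, 76)) = Add(121, -76) = 45)
Add(Add(Function('B')(228), Add(y, Mul(X, -174))), -300653) = Add(Add(1, Add(-259, Mul(45, -174))), -300653) = Add(Add(1, Add(-259, -7830)), -300653) = Add(Add(1, -8089), -300653) = Add(-8088, -300653) = -308741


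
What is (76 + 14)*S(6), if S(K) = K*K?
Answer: 3240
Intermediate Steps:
S(K) = K**2
(76 + 14)*S(6) = (76 + 14)*6**2 = 90*36 = 3240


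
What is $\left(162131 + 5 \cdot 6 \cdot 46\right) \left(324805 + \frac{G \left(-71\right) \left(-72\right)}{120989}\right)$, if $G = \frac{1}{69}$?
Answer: $\frac{147789440411427929}{2782747} \approx 5.3109 \cdot 10^{10}$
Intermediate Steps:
$G = \frac{1}{69} \approx 0.014493$
$\left(162131 + 5 \cdot 6 \cdot 46\right) \left(324805 + \frac{G \left(-71\right) \left(-72\right)}{120989}\right) = \left(162131 + 5 \cdot 6 \cdot 46\right) \left(324805 + \frac{\frac{1}{69} \left(-71\right) \left(-72\right)}{120989}\right) = \left(162131 + 30 \cdot 46\right) \left(324805 + \left(- \frac{71}{69}\right) \left(-72\right) \frac{1}{120989}\right) = \left(162131 + 1380\right) \left(324805 + \frac{1704}{23} \cdot \frac{1}{120989}\right) = 163511 \left(324805 + \frac{1704}{2782747}\right) = 163511 \cdot \frac{903850141039}{2782747} = \frac{147789440411427929}{2782747}$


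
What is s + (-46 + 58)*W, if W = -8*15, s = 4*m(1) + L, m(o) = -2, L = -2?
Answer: -1450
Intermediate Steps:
s = -10 (s = 4*(-2) - 2 = -8 - 2 = -10)
W = -120
s + (-46 + 58)*W = -10 + (-46 + 58)*(-120) = -10 + 12*(-120) = -10 - 1440 = -1450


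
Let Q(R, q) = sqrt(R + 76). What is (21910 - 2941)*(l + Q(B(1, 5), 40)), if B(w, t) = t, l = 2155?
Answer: 41048916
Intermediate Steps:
Q(R, q) = sqrt(76 + R)
(21910 - 2941)*(l + Q(B(1, 5), 40)) = (21910 - 2941)*(2155 + sqrt(76 + 5)) = 18969*(2155 + sqrt(81)) = 18969*(2155 + 9) = 18969*2164 = 41048916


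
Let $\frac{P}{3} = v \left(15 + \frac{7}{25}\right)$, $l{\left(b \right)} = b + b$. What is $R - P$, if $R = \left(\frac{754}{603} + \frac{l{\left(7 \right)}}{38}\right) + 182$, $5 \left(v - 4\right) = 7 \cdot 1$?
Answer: $- \frac{91537369}{1432125} \approx -63.917$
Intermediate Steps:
$l{\left(b \right)} = 2 b$
$v = \frac{27}{5}$ ($v = 4 + \frac{7 \cdot 1}{5} = 4 + \frac{1}{5} \cdot 7 = 4 + \frac{7}{5} = \frac{27}{5} \approx 5.4$)
$P = \frac{30942}{125}$ ($P = 3 \frac{27 \left(15 + \frac{7}{25}\right)}{5} = 3 \cdot \frac{27}{5} \cdot \frac{382}{25} = 3 \cdot \frac{10314}{125} = \frac{30942}{125} \approx 247.54$)
$R = \frac{2103721}{11457}$ ($R = \left(\frac{754}{603} + \frac{2 \cdot 7}{38}\right) + 182 = \left(754 \cdot \frac{1}{603} + 14 \cdot \frac{1}{38}\right) + 182 = \left(\frac{754}{603} + \frac{7}{19}\right) + 182 = \frac{18547}{11457} + 182 = \frac{2103721}{11457} \approx 183.62$)
$R - P = \frac{2103721}{11457} - \frac{30942}{125} = - \frac{91537369}{1432125}$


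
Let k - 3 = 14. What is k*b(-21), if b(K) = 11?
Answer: 187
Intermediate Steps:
k = 17 (k = 3 + 14 = 17)
k*b(-21) = 17*11 = 187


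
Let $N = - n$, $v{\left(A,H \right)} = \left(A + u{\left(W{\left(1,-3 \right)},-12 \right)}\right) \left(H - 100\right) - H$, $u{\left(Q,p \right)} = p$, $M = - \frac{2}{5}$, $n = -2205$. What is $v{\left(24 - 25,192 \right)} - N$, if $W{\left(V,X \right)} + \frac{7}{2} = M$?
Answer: $-3593$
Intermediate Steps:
$M = - \frac{2}{5}$ ($M = \left(-2\right) \frac{1}{5} = - \frac{2}{5} \approx -0.4$)
$W{\left(V,X \right)} = - \frac{39}{10}$ ($W{\left(V,X \right)} = - \frac{7}{2} - \frac{2}{5} = - \frac{39}{10}$)
$v{\left(A,H \right)} = - H + \left(-100 + H\right) \left(-12 + A\right)$ ($v{\left(A,H \right)} = \left(A - 12\right) \left(H - 100\right) - H = \left(-12 + A\right) \left(-100 + H\right) - H = \left(-100 + H\right) \left(-12 + A\right) - H = - H + \left(-100 + H\right) \left(-12 + A\right)$)
$N = 2205$ ($N = \left(-1\right) \left(-2205\right) = 2205$)
$v{\left(24 - 25,192 \right)} - N = \left(1200 - 100 \left(24 - 25\right) - 2496 + \left(24 - 25\right) 192\right) - 2205 = \left(1200 - -100 - 2496 - 192\right) - 2205 = \left(1200 + 100 - 2496 - 192\right) - 2205 = -1388 - 2205 = -3593$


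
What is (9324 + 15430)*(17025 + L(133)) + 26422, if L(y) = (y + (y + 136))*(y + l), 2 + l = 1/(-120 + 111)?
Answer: 5171858224/3 ≈ 1.7240e+9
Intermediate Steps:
l = -19/9 (l = -2 + 1/(-120 + 111) = -2 + 1/(-9) = -2 - 1/9 = -19/9 ≈ -2.1111)
L(y) = (136 + 2*y)*(-19/9 + y) (L(y) = (y + (y + 136))*(y - 19/9) = (y + (136 + y))*(-19/9 + y) = (136 + 2*y)*(-19/9 + y))
(9324 + 15430)*(17025 + L(133)) + 26422 = (9324 + 15430)*(17025 + (-2584/9 + 2*133**2 + (1186/9)*133)) + 26422 = 24754*(17025 + (-2584/9 + 2*17689 + 157738/9)) + 26422 = 24754*(17025 + (-2584/9 + 35378 + 157738/9)) + 26422 = 24754*(17025 + 157852/3) + 26422 = 24754*(208927/3) + 26422 = 5171778958/3 + 26422 = 5171858224/3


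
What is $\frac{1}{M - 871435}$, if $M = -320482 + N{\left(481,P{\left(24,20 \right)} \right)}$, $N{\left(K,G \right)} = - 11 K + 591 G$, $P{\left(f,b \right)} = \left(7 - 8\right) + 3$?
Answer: $- \frac{1}{1196026} \approx -8.361 \cdot 10^{-7}$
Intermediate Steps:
$P{\left(f,b \right)} = 2$ ($P{\left(f,b \right)} = -1 + 3 = 2$)
$M = -324591$ ($M = -320482 + \left(\left(-11\right) 481 + 591 \cdot 2\right) = -320482 + \left(-5291 + 1182\right) = -320482 - 4109 = -324591$)
$\frac{1}{M - 871435} = \frac{1}{-324591 - 871435} = \frac{1}{-1196026} = - \frac{1}{1196026}$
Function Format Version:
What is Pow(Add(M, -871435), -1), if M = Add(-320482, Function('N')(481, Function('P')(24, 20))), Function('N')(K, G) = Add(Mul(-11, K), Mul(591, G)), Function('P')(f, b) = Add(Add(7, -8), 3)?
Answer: Rational(-1, 1196026) ≈ -8.3610e-7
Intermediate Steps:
Function('P')(f, b) = 2 (Function('P')(f, b) = Add(-1, 3) = 2)
M = -324591 (M = Add(-320482, Add(Mul(-11, 481), Mul(591, 2))) = Add(-320482, Add(-5291, 1182)) = Add(-320482, -4109) = -324591)
Pow(Add(M, -871435), -1) = Pow(Add(-324591, -871435), -1) = Pow(-1196026, -1) = Rational(-1, 1196026)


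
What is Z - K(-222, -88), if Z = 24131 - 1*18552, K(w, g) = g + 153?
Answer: 5514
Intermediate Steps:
K(w, g) = 153 + g
Z = 5579 (Z = 24131 - 18552 = 5579)
Z - K(-222, -88) = 5579 - (153 - 88) = 5579 - 1*65 = 5579 - 65 = 5514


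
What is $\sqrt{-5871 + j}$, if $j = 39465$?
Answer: $\sqrt{33594} \approx 183.29$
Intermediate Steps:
$\sqrt{-5871 + j} = \sqrt{-5871 + 39465} = \sqrt{33594}$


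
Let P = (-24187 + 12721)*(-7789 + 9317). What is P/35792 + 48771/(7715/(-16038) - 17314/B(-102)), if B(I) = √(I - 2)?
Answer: -10554260831729835022179/21561118010767759211 - 54299958864590934*I*√26/9638407693682503 ≈ -489.5 - 28.726*I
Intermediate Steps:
B(I) = √(-2 + I)
P = -17520048 (P = -11466*1528 = -17520048)
P/35792 + 48771/(7715/(-16038) - 17314/B(-102)) = -17520048/35792 + 48771/(7715/(-16038) - 17314/√(-2 - 102)) = -17520048*1/35792 + 48771/(7715*(-1/16038) - 17314*(-I*√26/52)) = -1095003/2237 + 48771/(-7715/16038 - 17314*(-I*√26/52)) = -1095003/2237 + 48771/(-7715/16038 - (-8657)*I*√26/26) = -1095003/2237 + 48771/(-7715/16038 + 8657*I*√26/26)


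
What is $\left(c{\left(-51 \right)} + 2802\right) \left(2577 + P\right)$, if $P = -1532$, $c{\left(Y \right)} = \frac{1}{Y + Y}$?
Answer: $\frac{298664135}{102} \approx 2.9281 \cdot 10^{6}$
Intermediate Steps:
$c{\left(Y \right)} = \frac{1}{2 Y}$
$\left(c{\left(-51 \right)} + 2802\right) \left(2577 + P\right) = \left(\frac{1}{2 \left(-51\right)} + 2802\right) \left(2577 - 1532\right) = \left(\frac{1}{2} \left(- \frac{1}{51}\right) + 2802\right) 1045 = \left(- \frac{1}{102} + 2802\right) 1045 = \frac{285803}{102} \cdot 1045 = \frac{298664135}{102}$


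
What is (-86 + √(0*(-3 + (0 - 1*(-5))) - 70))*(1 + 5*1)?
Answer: -516 + 6*I*√70 ≈ -516.0 + 50.2*I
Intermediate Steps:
(-86 + √(0*(-3 + (0 - 1*(-5))) - 70))*(1 + 5*1) = (-86 + √(0*(-3 + (0 + 5)) - 70))*(1 + 5) = (-86 + √(0*(-3 + 5) - 70))*6 = (-86 + √(0*2 - 70))*6 = (-86 + √(0 - 70))*6 = (-86 + √(-70))*6 = (-86 + I*√70)*6 = -516 + 6*I*√70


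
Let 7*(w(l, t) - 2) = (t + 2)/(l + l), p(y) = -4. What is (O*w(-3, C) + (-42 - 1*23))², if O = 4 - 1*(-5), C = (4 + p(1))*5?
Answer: 110224/49 ≈ 2249.5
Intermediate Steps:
C = 0 (C = (4 - 4)*5 = 0*5 = 0)
O = 9 (O = 4 + 5 = 9)
w(l, t) = 2 + (2 + t)/(14*l) (w(l, t) = 2 + ((t + 2)/(l + l))/7 = 2 + ((2 + t)/((2*l)))/7 = 2 + ((2 + t)*(1/(2*l)))/7 = 2 + ((2 + t)/(2*l))/7 = 2 + (2 + t)/(14*l))
(O*w(-3, C) + (-42 - 1*23))² = (9*((1/14)*(2 + 0 + 28*(-3))/(-3)) + (-42 - 1*23))² = (9*((1/14)*(-⅓)*(2 + 0 - 84)) + (-42 - 23))² = (9*((1/14)*(-⅓)*(-82)) - 65)² = (9*(41/21) - 65)² = (123/7 - 65)² = (-332/7)² = 110224/49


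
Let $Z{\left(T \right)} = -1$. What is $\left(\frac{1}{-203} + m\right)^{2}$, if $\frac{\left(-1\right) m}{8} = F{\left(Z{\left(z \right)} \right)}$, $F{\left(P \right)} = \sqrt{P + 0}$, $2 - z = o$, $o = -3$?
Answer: $- \frac{2637375}{41209} + \frac{16 i}{203} \approx -64.0 + 0.078818 i$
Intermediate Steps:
$z = 5$ ($z = 2 - -3 = 2 + 3 = 5$)
$F{\left(P \right)} = \sqrt{P}$
$m = - 8 i$ ($m = - 8 \sqrt{-1} = - 8 i \approx - 8.0 i$)
$\left(\frac{1}{-203} + m\right)^{2} = \left(\frac{1}{-203} - 8 i\right)^{2} = \left(- \frac{1}{203} - 8 i\right)^{2}$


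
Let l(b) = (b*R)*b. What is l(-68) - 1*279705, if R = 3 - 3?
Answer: -279705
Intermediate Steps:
R = 0
l(b) = 0 (l(b) = (b*0)*b = 0*b = 0)
l(-68) - 1*279705 = 0 - 1*279705 = 0 - 279705 = -279705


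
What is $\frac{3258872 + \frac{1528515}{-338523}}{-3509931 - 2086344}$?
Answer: $- \frac{367733865847}{631489267275} \approx -0.58233$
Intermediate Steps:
$\frac{3258872 + \frac{1528515}{-338523}}{-3509931 - 2086344} = \frac{3258872 + 1528515 \left(- \frac{1}{338523}\right)}{-5596275} = \left(3258872 - \frac{509505}{112841}\right) \left(- \frac{1}{5596275}\right) = \frac{367733865847}{112841} \left(- \frac{1}{5596275}\right) = - \frac{367733865847}{631489267275}$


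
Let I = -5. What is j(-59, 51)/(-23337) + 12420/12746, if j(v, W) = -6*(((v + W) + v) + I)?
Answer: 15796626/16525189 ≈ 0.95591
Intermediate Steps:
j(v, W) = 30 - 12*v - 6*W (j(v, W) = -6*(((v + W) + v) - 5) = -6*(((W + v) + v) - 5) = -6*((W + 2*v) - 5) = -6*(-5 + W + 2*v) = 30 - 12*v - 6*W)
j(-59, 51)/(-23337) + 12420/12746 = (30 - 12*(-59) - 6*51)/(-23337) + 12420/12746 = (30 + 708 - 306)*(-1/23337) + 12420*(1/12746) = 432*(-1/23337) + 6210/6373 = -48/2593 + 6210/6373 = 15796626/16525189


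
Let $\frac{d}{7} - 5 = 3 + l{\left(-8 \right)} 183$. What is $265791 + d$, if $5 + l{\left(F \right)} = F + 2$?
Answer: $251756$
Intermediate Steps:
$l{\left(F \right)} = -3 + F$ ($l{\left(F \right)} = -5 + \left(F + 2\right) = -5 + \left(2 + F\right) = -3 + F$)
$d = -14035$ ($d = 35 + 7 \left(3 + \left(-3 - 8\right) 183\right) = 35 + 7 \left(3 - 2013\right) = 35 + 7 \left(-2010\right) = 35 - 14070 = -14035$)
$265791 + d = 265791 - 14035 = 251756$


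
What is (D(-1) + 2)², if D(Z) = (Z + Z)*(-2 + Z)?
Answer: 64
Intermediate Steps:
D(Z) = 2*Z*(-2 + Z) (D(Z) = (2*Z)*(-2 + Z) = 2*Z*(-2 + Z))
(D(-1) + 2)² = (2*(-1)*(-2 - 1) + 2)² = (2*(-1)*(-3) + 2)² = (6 + 2)² = 8² = 64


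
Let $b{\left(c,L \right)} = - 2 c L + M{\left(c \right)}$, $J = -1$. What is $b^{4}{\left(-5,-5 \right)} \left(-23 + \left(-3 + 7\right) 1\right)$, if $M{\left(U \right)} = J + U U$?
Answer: $-8682544$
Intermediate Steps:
$M{\left(U \right)} = -1 + U^{2}$ ($M{\left(U \right)} = -1 + U U = -1 + U^{2}$)
$b{\left(c,L \right)} = -1 + c^{2} - 2 L c$ ($b{\left(c,L \right)} = - 2 c L + \left(-1 + c^{2}\right) = - 2 L c + \left(-1 + c^{2}\right) = -1 + c^{2} - 2 L c$)
$b^{4}{\left(-5,-5 \right)} \left(-23 + \left(-3 + 7\right) 1\right) = \left(-1 + \left(-5\right)^{2} - \left(-10\right) \left(-5\right)\right)^{4} \left(-23 + \left(-3 + 7\right) 1\right) = \left(-1 + 25 - 50\right)^{4} \left(-23 + 4 \cdot 1\right) = \left(-26\right)^{4} \left(-23 + 4\right) = 456976 \left(-19\right) = -8682544$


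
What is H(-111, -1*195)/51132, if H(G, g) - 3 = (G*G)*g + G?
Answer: -800901/17044 ≈ -46.990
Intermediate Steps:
H(G, g) = 3 + G + g*G² (H(G, g) = 3 + ((G*G)*g + G) = 3 + (G²*g + G) = 3 + (g*G² + G) = 3 + (G + g*G²) = 3 + G + g*G²)
H(-111, -1*195)/51132 = (3 - 111 - 1*195*(-111)²)/51132 = (3 - 111 - 195*12321)*(1/51132) = (3 - 111 - 2402595)*(1/51132) = -2402703*1/51132 = -800901/17044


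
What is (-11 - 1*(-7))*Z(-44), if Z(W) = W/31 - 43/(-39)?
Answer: 1532/1209 ≈ 1.2672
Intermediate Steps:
Z(W) = 43/39 + W/31 (Z(W) = W*(1/31) - 43*(-1/39) = W/31 + 43/39 = 43/39 + W/31)
(-11 - 1*(-7))*Z(-44) = (-11 - 1*(-7))*(43/39 + (1/31)*(-44)) = (-11 + 7)*(43/39 - 44/31) = -4*(-383/1209) = 1532/1209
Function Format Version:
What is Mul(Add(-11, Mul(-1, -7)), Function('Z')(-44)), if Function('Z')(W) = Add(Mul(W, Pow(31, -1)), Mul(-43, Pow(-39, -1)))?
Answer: Rational(1532, 1209) ≈ 1.2672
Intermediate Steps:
Function('Z')(W) = Add(Rational(43, 39), Mul(Rational(1, 31), W)) (Function('Z')(W) = Add(Mul(W, Rational(1, 31)), Mul(-43, Rational(-1, 39))) = Add(Mul(Rational(1, 31), W), Rational(43, 39)) = Add(Rational(43, 39), Mul(Rational(1, 31), W)))
Mul(Add(-11, Mul(-1, -7)), Function('Z')(-44)) = Mul(Add(-11, Mul(-1, -7)), Add(Rational(43, 39), Mul(Rational(1, 31), -44))) = Mul(Add(-11, 7), Add(Rational(43, 39), Rational(-44, 31))) = Mul(-4, Rational(-383, 1209)) = Rational(1532, 1209)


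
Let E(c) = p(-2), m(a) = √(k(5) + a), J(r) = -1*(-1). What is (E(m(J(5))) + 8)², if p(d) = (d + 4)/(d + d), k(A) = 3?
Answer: 225/4 ≈ 56.250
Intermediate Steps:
J(r) = 1
p(d) = (4 + d)/(2*d) (p(d) = (4 + d)/((2*d)) = (4 + d)*(1/(2*d)) = (4 + d)/(2*d))
m(a) = √(3 + a)
E(c) = -½ (E(c) = (½)*(4 - 2)/(-2) = (½)*(-½)*2 = -½)
(E(m(J(5))) + 8)² = (-½ + 8)² = (15/2)² = 225/4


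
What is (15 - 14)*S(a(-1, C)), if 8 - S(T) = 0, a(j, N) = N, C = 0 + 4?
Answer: 8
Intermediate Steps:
C = 4
S(T) = 8 (S(T) = 8 - 1*0 = 8 + 0 = 8)
(15 - 14)*S(a(-1, C)) = (15 - 14)*8 = 1*8 = 8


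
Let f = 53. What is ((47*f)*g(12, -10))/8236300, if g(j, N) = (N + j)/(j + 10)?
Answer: 2491/90599300 ≈ 2.7495e-5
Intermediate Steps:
g(j, N) = (N + j)/(10 + j)
((47*f)*g(12, -10))/8236300 = ((47*53)*((-10 + 12)/(10 + 12)))/8236300 = (2491*(2/22))*(1/8236300) = (2491*((1/22)*2))*(1/8236300) = (2491*(1/11))*(1/8236300) = (2491/11)*(1/8236300) = 2491/90599300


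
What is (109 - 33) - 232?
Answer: -156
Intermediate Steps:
(109 - 33) - 232 = 76 - 232 = -156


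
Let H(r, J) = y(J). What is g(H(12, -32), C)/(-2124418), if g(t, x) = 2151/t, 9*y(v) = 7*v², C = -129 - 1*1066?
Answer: -19359/15227828224 ≈ -1.2713e-6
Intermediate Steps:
C = -1195 (C = -129 - 1066 = -1195)
y(v) = 7*v²/9 (y(v) = (7*v²)/9 = 7*v²/9)
H(r, J) = 7*J²/9
g(H(12, -32), C)/(-2124418) = (2151/(((7/9)*(-32)²)))/(-2124418) = (2151/(((7/9)*1024)))*(-1/2124418) = (2151/(7168/9))*(-1/2124418) = (2151*(9/7168))*(-1/2124418) = (19359/7168)*(-1/2124418) = -19359/15227828224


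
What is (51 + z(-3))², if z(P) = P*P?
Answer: 3600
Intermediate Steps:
z(P) = P²
(51 + z(-3))² = (51 + (-3)²)² = (51 + 9)² = 60² = 3600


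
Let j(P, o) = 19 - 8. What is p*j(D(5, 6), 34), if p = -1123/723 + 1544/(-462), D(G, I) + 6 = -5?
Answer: -90841/1687 ≈ -53.848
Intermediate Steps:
D(G, I) = -11 (D(G, I) = -6 - 5 = -11)
j(P, o) = 11
p = -90841/18557 (p = -1123*1/723 + 1544*(-1/462) = -1123/723 - 772/231 = -90841/18557 ≈ -4.8952)
p*j(D(5, 6), 34) = -90841/18557*11 = -90841/1687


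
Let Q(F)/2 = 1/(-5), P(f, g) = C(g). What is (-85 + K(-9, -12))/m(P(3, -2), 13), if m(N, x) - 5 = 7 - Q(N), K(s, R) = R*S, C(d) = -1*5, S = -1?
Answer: -365/62 ≈ -5.8871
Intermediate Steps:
C(d) = -5
P(f, g) = -5
Q(F) = -2/5 (Q(F) = 2/(-5) = 2*(-1/5) = -2/5)
K(s, R) = -R (K(s, R) = R*(-1) = -R)
m(N, x) = 62/5 (m(N, x) = 5 + (7 - 1*(-2/5)) = 5 + (7 + 2/5) = 5 + 37/5 = 62/5)
(-85 + K(-9, -12))/m(P(3, -2), 13) = (-85 - 1*(-12))/(62/5) = (-85 + 12)*(5/62) = -73*5/62 = -365/62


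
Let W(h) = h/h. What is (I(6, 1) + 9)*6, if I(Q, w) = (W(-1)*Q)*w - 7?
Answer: 48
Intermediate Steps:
W(h) = 1
I(Q, w) = -7 + Q*w (I(Q, w) = (1*Q)*w - 7 = Q*w - 7 = -7 + Q*w)
(I(6, 1) + 9)*6 = ((-7 + 6*1) + 9)*6 = ((-7 + 6) + 9)*6 = (-1 + 9)*6 = 8*6 = 48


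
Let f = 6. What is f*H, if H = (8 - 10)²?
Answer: 24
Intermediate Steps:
H = 4 (H = (-2)² = 4)
f*H = 6*4 = 24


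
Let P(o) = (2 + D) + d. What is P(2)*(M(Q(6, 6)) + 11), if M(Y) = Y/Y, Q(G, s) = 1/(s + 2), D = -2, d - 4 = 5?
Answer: 108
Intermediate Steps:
d = 9 (d = 4 + 5 = 9)
Q(G, s) = 1/(2 + s)
M(Y) = 1
P(o) = 9 (P(o) = (2 - 2) + 9 = 0 + 9 = 9)
P(2)*(M(Q(6, 6)) + 11) = 9*(1 + 11) = 9*12 = 108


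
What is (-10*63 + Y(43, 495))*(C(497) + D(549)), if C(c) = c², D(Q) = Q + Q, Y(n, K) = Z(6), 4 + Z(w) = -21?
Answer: -162510085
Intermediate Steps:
Z(w) = -25 (Z(w) = -4 - 21 = -25)
Y(n, K) = -25
D(Q) = 2*Q
(-10*63 + Y(43, 495))*(C(497) + D(549)) = (-10*63 - 25)*(497² + 2*549) = (-630 - 25)*(247009 + 1098) = -655*248107 = -162510085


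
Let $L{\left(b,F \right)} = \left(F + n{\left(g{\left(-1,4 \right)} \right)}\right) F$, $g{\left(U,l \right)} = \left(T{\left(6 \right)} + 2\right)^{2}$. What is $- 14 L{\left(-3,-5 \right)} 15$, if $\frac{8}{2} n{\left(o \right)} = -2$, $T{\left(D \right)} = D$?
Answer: $-5775$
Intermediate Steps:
$g{\left(U,l \right)} = 64$ ($g{\left(U,l \right)} = \left(6 + 2\right)^{2} = 8^{2} = 64$)
$n{\left(o \right)} = - \frac{1}{2}$ ($n{\left(o \right)} = \frac{1}{4} \left(-2\right) = - \frac{1}{2}$)
$L{\left(b,F \right)} = F \left(- \frac{1}{2} + F\right)$ ($L{\left(b,F \right)} = \left(F - \frac{1}{2}\right) F = \left(- \frac{1}{2} + F\right) F = F \left(- \frac{1}{2} + F\right)$)
$- 14 L{\left(-3,-5 \right)} 15 = - 14 \left(- 5 \left(- \frac{1}{2} - 5\right)\right) 15 = - 14 \left(\left(-5\right) \left(- \frac{11}{2}\right)\right) 15 = \left(-14\right) \frac{55}{2} \cdot 15 = \left(-385\right) 15 = -5775$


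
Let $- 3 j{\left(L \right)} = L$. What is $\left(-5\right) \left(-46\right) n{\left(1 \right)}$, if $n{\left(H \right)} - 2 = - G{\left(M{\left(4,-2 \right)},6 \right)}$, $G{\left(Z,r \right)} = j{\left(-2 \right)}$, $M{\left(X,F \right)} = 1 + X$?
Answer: $\frac{920}{3} \approx 306.67$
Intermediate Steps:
$j{\left(L \right)} = - \frac{L}{3}$
$G{\left(Z,r \right)} = \frac{2}{3}$ ($G{\left(Z,r \right)} = \left(- \frac{1}{3}\right) \left(-2\right) = \frac{2}{3}$)
$n{\left(H \right)} = \frac{4}{3}$ ($n{\left(H \right)} = 2 - \frac{2}{3} = \frac{4}{3}$)
$\left(-5\right) \left(-46\right) n{\left(1 \right)} = \left(-5\right) \left(-46\right) \frac{4}{3} = 230 \cdot \frac{4}{3} = \frac{920}{3}$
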